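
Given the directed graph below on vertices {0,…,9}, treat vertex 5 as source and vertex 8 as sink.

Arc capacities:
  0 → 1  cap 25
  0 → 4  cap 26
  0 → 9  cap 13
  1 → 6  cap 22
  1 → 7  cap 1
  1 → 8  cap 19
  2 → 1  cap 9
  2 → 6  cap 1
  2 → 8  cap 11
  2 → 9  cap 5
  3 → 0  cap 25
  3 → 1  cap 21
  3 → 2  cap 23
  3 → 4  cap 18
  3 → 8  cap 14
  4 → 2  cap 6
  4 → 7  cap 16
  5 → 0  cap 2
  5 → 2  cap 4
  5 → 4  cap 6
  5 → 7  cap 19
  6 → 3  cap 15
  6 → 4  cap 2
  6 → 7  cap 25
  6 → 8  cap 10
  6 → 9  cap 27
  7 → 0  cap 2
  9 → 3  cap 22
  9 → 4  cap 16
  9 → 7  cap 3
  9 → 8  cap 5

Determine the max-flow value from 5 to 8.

Maximum flow value: 14

augment #1: 5→2→8 bottleneck 4, total now 4
augment #2: 5→0→1→8 bottleneck 2, total now 6
augment #3: 5→4→2→8 bottleneck 6, total now 12
augment #4: 5→7→0→1→8 bottleneck 2, total now 14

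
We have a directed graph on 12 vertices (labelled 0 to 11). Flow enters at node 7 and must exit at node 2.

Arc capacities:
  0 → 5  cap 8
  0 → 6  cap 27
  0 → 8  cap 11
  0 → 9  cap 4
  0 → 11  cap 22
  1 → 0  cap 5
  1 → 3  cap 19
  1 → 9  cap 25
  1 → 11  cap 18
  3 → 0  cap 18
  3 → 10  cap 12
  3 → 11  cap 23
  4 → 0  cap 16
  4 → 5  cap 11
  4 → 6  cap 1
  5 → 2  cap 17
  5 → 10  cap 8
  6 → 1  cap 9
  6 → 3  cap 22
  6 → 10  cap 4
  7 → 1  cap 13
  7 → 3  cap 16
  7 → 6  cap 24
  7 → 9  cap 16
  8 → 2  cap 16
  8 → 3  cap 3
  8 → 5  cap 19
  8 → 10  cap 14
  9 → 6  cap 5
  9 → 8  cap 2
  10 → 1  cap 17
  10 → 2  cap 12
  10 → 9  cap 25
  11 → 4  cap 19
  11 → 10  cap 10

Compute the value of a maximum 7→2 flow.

Maximum flow value: 42

augment #1: 7→3→10→2 bottleneck 12, total now 12
augment #2: 7→9→8→2 bottleneck 2, total now 14
augment #3: 7→1→0→5→2 bottleneck 5, total now 19
augment #4: 7→3→0→5→2 bottleneck 3, total now 22
augment #5: 7→3→0→8→2 bottleneck 1, total now 23
augment #6: 7→1→3→0→8→2 bottleneck 8, total now 31
augment #7: 7→6→3→0→8→2 bottleneck 2, total now 33
augment #8: 7→6→1→11→4→5→2 bottleneck 9, total now 42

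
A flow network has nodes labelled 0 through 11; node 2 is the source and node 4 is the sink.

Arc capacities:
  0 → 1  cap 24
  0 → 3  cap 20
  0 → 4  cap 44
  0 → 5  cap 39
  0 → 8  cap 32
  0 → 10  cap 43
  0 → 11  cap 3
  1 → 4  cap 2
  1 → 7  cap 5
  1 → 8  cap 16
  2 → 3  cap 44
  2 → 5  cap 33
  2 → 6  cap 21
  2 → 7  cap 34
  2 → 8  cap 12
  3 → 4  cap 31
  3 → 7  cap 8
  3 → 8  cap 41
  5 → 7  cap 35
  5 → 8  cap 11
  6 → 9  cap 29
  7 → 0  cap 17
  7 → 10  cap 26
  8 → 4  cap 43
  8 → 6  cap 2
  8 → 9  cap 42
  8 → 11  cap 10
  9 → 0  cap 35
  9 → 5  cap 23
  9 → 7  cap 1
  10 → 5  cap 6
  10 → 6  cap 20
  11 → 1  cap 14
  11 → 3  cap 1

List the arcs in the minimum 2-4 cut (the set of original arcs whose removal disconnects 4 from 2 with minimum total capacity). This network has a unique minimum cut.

augment #1: 2→3→4 push 31
augment #2: 2→8→4 push 12
augment #3: 2→3→8→4 push 13
augment #4: 2→5→8→4 push 11
augment #5: 2→7→0→4 push 17
augment #6: 2→6→9→0→4 push 21
augment #7: 2→7→10→6→9→0→4 push 6
augment #8: 2→7→10→6→9→0→1→4 push 2
max flow = 113; residual-reachable set from 2 gives S-side
cut edges (S→T): {(2,3), (2,8), (5,8), (6,9), (7,0)} total cap 113

Min-cut arcs: {(2,3), (2,8), (5,8), (6,9), (7,0)} (total capacity 113)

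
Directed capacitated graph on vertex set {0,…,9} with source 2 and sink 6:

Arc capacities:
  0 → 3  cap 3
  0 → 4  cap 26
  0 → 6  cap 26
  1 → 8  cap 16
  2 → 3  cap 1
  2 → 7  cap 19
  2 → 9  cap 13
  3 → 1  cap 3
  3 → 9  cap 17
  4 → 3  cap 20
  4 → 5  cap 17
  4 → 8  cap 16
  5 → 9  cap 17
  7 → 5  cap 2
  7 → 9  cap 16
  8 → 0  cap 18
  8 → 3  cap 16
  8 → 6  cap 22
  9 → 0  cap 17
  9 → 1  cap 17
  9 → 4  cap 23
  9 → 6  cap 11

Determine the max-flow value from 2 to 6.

augment #1: 2→9→6 bottleneck 11, total now 11
augment #2: 2→9→0→6 bottleneck 2, total now 13
augment #3: 2→3→1→8→6 bottleneck 1, total now 14
augment #4: 2→7→9→0→6 bottleneck 15, total now 29
augment #5: 2→7→9→1→8→6 bottleneck 1, total now 30
augment #6: 2→7→5→9→1→8→6 bottleneck 2, total now 32

Maximum flow value: 32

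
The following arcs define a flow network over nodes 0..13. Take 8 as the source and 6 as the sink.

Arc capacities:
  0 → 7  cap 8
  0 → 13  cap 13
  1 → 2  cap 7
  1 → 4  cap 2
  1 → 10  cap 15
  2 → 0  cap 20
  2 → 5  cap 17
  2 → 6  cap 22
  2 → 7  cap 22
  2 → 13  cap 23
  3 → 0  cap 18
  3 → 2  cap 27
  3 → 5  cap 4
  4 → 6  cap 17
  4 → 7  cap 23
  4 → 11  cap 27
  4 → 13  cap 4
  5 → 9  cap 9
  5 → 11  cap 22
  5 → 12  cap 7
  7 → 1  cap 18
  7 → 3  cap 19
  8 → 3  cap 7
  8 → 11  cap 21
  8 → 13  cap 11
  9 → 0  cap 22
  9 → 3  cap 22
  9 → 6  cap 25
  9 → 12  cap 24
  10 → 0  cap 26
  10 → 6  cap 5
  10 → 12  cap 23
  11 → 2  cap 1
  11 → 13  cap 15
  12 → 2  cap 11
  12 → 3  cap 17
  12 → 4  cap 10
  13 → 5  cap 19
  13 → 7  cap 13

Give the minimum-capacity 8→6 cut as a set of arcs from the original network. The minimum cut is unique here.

augment #1: 8→3→2→6 push 7
augment #2: 8→11→2→6 push 1
augment #3: 8→13→5→9→6 push 9
augment #4: 8→13→5→12→2→6 push 2
augment #5: 8→11→13→5→12→2→6 push 5
augment #6: 8→11→13→7→1→2→6 push 7
augment #7: 8→11→13→7→1→4→6 push 2
augment #8: 8→11→13→7→1→10→6 push 1
max flow = 34; residual-reachable set from 8 gives S-side
cut edges (S→T): {(8,3), (8,13), (11,2), (11,13)} total cap 34

Min-cut arcs: {(8,3), (8,13), (11,2), (11,13)} (total capacity 34)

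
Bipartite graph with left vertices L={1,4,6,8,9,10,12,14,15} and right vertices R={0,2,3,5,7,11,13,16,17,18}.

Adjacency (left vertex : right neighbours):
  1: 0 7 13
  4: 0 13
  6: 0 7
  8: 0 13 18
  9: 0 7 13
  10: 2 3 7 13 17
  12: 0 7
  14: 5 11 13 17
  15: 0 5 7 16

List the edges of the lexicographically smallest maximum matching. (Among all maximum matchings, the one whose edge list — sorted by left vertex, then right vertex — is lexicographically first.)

Lex-smallest maximum matching: {(1,0), (4,13), (6,7), (8,18), (10,2), (14,5), (15,16)}

|M| = 7 (so the lex-smallest maximum matching has 7 edges)
process left vertices in ascending order; for each, take the smallest-labelled available neighbour that still permits 7 edges overall, or leave it unmatched if none does
lex-smallest matching: {1-0, 4-13, 6-7, 8-18, 10-2, 14-5, 15-16}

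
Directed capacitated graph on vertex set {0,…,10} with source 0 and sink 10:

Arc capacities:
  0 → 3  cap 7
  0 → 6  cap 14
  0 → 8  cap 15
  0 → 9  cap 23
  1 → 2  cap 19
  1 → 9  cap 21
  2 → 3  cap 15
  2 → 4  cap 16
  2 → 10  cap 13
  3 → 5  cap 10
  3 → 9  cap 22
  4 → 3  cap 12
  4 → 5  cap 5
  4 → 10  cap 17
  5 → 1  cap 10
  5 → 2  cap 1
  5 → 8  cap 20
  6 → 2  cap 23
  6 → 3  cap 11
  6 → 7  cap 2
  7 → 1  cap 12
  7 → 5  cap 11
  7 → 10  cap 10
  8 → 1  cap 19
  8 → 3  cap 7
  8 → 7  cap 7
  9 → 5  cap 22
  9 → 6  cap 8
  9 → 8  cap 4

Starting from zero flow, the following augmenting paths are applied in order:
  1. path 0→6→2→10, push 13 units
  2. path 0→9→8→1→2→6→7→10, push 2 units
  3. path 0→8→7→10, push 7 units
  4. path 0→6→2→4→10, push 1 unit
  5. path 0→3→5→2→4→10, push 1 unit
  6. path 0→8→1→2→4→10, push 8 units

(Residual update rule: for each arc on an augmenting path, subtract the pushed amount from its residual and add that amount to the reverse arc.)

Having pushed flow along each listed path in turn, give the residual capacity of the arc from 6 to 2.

Residual capacity of (6,2): 11

after path 1 (0→6→2→10, push 13): res(6,2)=10
after path 2 (0→9→8→1→2→6→7→10, push 2): res(6,2)=12
after path 3 (0→8→7→10, push 7): res(6,2)=12
after path 4 (0→6→2→4→10, push 1): res(6,2)=11
after path 5 (0→3→5→2→4→10, push 1): res(6,2)=11
after path 6 (0→8→1→2→4→10, push 8): res(6,2)=11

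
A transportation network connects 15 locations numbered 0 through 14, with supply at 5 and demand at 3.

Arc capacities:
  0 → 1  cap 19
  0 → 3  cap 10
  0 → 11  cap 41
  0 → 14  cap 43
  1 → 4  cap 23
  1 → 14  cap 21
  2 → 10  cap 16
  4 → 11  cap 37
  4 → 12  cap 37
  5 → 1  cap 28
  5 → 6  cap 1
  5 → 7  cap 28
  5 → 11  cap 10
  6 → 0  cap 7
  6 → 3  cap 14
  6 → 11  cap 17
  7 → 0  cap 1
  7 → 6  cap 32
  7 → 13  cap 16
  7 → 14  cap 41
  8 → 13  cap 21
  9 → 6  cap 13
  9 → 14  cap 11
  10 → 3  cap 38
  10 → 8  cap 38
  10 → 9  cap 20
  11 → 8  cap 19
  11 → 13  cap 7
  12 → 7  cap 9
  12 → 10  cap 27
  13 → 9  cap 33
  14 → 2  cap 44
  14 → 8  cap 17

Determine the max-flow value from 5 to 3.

augment #1: 5→6→3 bottleneck 1, total now 1
augment #2: 5→7→0→3 bottleneck 1, total now 2
augment #3: 5→7→6→3 bottleneck 13, total now 15
augment #4: 5→7→6→0→3 bottleneck 7, total now 22
augment #5: 5→1→4→12→10→3 bottleneck 23, total now 45
augment #6: 5→1→14→2→10→3 bottleneck 5, total now 50
augment #7: 5→7→14→2→10→3 bottleneck 7, total now 57
augment #8: 5→11→13→9→14→2→10→3 bottleneck 3, total now 60

Maximum flow value: 60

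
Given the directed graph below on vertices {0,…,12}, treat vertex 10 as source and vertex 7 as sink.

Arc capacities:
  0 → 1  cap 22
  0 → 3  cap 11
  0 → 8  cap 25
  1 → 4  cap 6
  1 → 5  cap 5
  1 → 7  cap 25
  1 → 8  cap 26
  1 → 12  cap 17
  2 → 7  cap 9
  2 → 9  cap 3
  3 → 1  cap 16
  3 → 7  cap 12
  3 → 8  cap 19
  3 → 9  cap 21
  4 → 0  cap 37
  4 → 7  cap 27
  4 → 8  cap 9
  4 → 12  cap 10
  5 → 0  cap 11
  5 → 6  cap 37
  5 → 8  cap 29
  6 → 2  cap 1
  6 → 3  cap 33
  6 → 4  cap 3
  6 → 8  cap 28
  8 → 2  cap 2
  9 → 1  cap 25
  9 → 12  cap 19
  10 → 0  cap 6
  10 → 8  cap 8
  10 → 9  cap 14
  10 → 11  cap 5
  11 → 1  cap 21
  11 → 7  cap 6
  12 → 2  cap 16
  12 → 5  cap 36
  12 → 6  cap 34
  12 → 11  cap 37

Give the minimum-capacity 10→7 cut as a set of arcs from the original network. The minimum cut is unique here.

augment #1: 10→11→7 push 5
augment #2: 10→0→1→7 push 6
augment #3: 10→8→2→7 push 2
augment #4: 10→9→1→7 push 14
max flow = 27; residual-reachable set from 10 gives S-side
cut edges (S→T): {(8,2), (10,0), (10,9), (10,11)} total cap 27

Min-cut arcs: {(8,2), (10,0), (10,9), (10,11)} (total capacity 27)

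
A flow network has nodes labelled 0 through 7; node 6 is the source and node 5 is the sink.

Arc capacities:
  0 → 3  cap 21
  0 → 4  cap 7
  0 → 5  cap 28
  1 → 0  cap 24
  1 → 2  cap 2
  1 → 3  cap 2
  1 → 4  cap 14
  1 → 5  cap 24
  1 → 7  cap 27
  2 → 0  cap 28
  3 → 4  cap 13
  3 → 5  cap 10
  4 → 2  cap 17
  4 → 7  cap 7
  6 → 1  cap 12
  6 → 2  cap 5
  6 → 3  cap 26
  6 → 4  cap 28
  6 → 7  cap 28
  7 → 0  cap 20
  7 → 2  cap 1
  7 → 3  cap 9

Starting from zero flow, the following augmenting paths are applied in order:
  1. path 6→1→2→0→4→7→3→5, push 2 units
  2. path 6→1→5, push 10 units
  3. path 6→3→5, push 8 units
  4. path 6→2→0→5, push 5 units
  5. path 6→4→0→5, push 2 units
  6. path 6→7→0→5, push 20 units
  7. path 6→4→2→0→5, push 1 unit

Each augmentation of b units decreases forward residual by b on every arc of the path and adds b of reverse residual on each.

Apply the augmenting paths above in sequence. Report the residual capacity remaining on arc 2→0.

after path 1 (6→1→2→0→4→7→3→5, push 2): res(2,0)=26
after path 2 (6→1→5, push 10): res(2,0)=26
after path 3 (6→3→5, push 8): res(2,0)=26
after path 4 (6→2→0→5, push 5): res(2,0)=21
after path 5 (6→4→0→5, push 2): res(2,0)=21
after path 6 (6→7→0→5, push 20): res(2,0)=21
after path 7 (6→4→2→0→5, push 1): res(2,0)=20

Residual capacity of (2,0): 20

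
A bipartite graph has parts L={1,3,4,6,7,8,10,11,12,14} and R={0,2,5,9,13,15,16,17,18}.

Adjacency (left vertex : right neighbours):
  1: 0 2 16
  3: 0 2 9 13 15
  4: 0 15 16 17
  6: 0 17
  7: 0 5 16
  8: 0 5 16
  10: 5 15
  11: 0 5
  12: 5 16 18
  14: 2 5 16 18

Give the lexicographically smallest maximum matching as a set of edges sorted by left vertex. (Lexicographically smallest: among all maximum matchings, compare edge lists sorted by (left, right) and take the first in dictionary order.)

|M| = 8 (so the lex-smallest maximum matching has 8 edges)
process left vertices in ascending order; for each, take the smallest-labelled available neighbour that still permits 8 edges overall, or leave it unmatched if none does
lex-smallest matching: {1-0, 3-9, 4-15, 6-17, 7-5, 8-16, 12-18, 14-2}

Lex-smallest maximum matching: {(1,0), (3,9), (4,15), (6,17), (7,5), (8,16), (12,18), (14,2)}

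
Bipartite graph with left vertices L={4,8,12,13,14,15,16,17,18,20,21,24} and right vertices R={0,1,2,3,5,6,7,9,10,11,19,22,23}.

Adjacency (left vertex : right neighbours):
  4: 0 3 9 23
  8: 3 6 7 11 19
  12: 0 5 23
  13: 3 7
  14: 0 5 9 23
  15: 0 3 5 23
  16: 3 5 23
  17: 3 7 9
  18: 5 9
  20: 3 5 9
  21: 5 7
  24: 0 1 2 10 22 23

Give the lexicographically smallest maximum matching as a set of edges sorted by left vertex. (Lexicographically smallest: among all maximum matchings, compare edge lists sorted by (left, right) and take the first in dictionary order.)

|M| = 8 (so the lex-smallest maximum matching has 8 edges)
process left vertices in ascending order; for each, take the smallest-labelled available neighbour that still permits 8 edges overall, or leave it unmatched if none does
lex-smallest matching: {4-0, 8-6, 12-5, 13-3, 14-9, 15-23, 17-7, 24-1}

Lex-smallest maximum matching: {(4,0), (8,6), (12,5), (13,3), (14,9), (15,23), (17,7), (24,1)}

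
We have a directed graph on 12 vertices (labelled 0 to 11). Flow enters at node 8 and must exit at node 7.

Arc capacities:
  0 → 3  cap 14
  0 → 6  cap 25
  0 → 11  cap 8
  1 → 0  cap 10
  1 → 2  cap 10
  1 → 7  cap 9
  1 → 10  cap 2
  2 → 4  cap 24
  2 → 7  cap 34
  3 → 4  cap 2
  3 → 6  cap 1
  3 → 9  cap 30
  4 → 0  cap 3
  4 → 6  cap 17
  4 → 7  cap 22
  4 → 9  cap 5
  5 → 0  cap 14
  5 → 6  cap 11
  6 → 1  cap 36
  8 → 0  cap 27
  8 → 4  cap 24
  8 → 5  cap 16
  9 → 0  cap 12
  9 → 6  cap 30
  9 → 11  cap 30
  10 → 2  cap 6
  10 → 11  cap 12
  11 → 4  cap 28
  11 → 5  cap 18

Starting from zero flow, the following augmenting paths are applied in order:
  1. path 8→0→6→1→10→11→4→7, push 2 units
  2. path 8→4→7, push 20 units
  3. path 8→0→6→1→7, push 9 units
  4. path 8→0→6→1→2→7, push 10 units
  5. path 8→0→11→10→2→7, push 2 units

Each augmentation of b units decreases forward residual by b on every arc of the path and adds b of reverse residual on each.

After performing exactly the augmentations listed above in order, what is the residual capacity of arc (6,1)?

Residual capacity of (6,1): 15

after path 1 (8→0→6→1→10→11→4→7, push 2): res(6,1)=34
after path 2 (8→4→7, push 20): res(6,1)=34
after path 3 (8→0→6→1→7, push 9): res(6,1)=25
after path 4 (8→0→6→1→2→7, push 10): res(6,1)=15
after path 5 (8→0→11→10→2→7, push 2): res(6,1)=15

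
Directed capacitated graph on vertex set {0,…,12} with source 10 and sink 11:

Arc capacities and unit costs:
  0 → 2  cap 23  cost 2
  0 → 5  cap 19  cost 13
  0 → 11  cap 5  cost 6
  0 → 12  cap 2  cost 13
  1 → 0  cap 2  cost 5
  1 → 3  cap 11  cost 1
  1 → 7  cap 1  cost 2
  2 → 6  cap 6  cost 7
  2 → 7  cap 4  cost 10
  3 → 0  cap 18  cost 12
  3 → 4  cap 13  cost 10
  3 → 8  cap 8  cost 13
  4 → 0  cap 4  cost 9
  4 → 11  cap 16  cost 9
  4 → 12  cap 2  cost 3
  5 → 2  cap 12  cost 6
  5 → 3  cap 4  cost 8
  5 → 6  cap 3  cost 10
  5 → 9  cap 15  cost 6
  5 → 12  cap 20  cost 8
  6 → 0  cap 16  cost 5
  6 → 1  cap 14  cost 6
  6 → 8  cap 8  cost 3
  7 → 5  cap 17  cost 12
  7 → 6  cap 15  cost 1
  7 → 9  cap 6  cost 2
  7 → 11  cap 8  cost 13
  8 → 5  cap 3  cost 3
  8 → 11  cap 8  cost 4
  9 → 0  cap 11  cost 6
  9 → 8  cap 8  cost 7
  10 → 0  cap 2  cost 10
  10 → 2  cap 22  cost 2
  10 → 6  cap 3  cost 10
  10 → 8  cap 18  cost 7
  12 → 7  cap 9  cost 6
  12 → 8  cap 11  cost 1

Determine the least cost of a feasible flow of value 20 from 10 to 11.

shortest-cost path #1: 10→8→11 push 8 @ unit cost 11 (adds 88)
shortest-cost path #2: 10→0→11 push 2 @ unit cost 16 (adds 32)
shortest-cost path #3: 10→2→6→0→11 push 3 @ unit cost 20 (adds 60)
shortest-cost path #4: 10→2→7→11 push 4 @ unit cost 25 (adds 100)
shortest-cost path #5: 10→2→6→1→7→11 push 1 @ unit cost 30 (adds 30)
shortest-cost path #6: 10→2→6→1→3→4→11 push 2 @ unit cost 35 (adds 70)
total cost = 380

Minimum cost for 20 units: 380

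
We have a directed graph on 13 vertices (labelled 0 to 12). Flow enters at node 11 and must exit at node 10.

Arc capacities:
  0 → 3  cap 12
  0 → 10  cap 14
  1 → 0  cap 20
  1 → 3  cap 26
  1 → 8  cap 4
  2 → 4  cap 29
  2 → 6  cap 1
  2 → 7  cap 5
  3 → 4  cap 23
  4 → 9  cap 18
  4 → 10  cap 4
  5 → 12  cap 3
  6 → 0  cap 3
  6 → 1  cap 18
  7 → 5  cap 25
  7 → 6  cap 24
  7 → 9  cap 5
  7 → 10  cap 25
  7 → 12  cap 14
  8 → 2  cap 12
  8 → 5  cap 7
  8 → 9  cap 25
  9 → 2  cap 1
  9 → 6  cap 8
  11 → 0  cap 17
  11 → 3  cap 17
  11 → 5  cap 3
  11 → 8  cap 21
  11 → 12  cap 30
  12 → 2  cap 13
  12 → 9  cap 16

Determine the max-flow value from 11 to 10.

Maximum flow value: 23

augment #1: 11→0→10 bottleneck 14, total now 14
augment #2: 11→3→4→10 bottleneck 4, total now 18
augment #3: 11→8→2→7→10 bottleneck 5, total now 23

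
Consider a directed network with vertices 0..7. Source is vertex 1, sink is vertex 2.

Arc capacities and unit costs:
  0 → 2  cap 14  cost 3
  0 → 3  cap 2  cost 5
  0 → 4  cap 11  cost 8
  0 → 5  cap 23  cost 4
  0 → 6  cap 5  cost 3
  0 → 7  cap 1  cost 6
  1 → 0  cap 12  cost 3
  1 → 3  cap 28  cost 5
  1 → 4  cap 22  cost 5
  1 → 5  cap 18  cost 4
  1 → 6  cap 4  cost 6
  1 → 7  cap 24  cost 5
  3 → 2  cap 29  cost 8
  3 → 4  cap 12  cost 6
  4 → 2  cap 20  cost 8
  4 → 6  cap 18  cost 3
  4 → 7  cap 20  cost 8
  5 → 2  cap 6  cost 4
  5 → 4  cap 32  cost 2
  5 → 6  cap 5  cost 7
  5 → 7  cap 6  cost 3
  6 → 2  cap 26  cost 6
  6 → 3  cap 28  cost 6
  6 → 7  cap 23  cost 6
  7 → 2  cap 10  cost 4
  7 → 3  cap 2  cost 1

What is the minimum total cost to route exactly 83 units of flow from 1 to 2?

Minimum cost for 83 units: 924

shortest-cost path #1: 1→0→2 push 12 @ unit cost 6 (adds 72)
shortest-cost path #2: 1→5→2 push 6 @ unit cost 8 (adds 48)
shortest-cost path #3: 1→7→2 push 10 @ unit cost 9 (adds 90)
shortest-cost path #4: 1→6→2 push 4 @ unit cost 12 (adds 48)
shortest-cost path #5: 1→3→2 push 28 @ unit cost 13 (adds 364)
shortest-cost path #6: 1→4→2 push 20 @ unit cost 13 (adds 260)
shortest-cost path #7: 1→4→6→2 push 2 @ unit cost 14 (adds 28)
shortest-cost path #8: 1→7→3→2 push 1 @ unit cost 14 (adds 14)
total cost = 924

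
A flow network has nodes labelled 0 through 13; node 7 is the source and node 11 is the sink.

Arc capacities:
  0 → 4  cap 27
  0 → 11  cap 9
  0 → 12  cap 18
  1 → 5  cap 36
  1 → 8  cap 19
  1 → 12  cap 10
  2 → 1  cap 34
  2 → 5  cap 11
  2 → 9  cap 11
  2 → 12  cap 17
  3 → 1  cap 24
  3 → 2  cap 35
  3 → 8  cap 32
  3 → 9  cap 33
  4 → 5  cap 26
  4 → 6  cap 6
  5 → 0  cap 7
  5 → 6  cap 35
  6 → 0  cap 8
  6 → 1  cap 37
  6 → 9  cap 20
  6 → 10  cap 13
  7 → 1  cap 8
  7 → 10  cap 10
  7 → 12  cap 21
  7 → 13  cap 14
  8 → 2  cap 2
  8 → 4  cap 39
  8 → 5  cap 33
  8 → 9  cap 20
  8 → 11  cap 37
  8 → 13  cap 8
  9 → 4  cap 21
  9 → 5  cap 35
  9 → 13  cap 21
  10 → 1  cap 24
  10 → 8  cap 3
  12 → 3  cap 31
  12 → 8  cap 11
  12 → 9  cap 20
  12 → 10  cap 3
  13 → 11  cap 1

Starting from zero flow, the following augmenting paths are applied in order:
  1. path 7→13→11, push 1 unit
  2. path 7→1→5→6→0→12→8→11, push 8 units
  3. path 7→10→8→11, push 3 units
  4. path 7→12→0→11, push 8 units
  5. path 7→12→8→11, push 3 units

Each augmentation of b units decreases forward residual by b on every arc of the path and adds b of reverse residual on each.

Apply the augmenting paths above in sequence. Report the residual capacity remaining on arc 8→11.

after path 1 (7→13→11, push 1): res(8,11)=37
after path 2 (7→1→5→6→0→12→8→11, push 8): res(8,11)=29
after path 3 (7→10→8→11, push 3): res(8,11)=26
after path 4 (7→12→0→11, push 8): res(8,11)=26
after path 5 (7→12→8→11, push 3): res(8,11)=23

Residual capacity of (8,11): 23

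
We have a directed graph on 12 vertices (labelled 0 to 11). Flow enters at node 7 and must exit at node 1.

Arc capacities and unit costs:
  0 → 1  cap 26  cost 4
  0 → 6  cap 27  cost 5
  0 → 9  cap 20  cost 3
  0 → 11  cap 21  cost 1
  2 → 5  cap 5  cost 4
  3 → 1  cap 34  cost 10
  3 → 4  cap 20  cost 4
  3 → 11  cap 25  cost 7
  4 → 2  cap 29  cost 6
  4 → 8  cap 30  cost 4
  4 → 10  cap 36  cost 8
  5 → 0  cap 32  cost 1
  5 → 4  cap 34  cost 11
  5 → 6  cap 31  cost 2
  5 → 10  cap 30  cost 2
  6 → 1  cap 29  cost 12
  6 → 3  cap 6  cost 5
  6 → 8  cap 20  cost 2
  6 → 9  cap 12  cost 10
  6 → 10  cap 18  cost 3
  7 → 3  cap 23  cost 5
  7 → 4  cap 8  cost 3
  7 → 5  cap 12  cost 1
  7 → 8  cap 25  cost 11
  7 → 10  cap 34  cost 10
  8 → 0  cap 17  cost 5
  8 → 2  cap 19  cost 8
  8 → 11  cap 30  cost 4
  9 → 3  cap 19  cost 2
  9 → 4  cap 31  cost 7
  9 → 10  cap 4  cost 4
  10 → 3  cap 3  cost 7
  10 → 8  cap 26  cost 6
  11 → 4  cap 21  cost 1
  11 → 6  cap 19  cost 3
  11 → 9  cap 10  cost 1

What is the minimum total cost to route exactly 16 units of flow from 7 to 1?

Minimum cost for 16 units: 132

shortest-cost path #1: 7→5→0→1 push 12 @ unit cost 6 (adds 72)
shortest-cost path #2: 7→3→1 push 4 @ unit cost 15 (adds 60)
total cost = 132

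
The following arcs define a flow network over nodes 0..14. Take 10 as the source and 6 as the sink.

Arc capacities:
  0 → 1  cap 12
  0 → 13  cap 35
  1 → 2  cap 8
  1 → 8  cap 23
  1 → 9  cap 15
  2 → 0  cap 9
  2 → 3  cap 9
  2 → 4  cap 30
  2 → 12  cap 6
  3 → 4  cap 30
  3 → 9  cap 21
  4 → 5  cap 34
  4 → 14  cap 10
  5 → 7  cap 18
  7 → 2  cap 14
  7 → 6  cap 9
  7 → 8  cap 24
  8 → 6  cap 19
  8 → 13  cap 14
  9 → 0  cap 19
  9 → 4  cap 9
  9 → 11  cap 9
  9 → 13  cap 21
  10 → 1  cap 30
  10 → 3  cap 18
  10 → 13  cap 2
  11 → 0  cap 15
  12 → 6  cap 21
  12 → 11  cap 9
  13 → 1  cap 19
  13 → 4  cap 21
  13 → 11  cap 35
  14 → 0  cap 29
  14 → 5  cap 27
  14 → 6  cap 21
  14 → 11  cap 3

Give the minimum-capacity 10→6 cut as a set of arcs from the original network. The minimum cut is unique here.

Min-cut arcs: {(2,12), (4,14), (7,6), (8,6)} (total capacity 44)

augment #1: 10→1→8→6 push 19
augment #2: 10→1→2→12→6 push 6
augment #3: 10→3→4→14→6 push 10
augment #4: 10→3→4→5→7→6 push 8
augment #5: 10→13→4→5→7→6 push 1
max flow = 44; residual-reachable set from 10 gives S-side
cut edges (S→T): {(2,12), (4,14), (7,6), (8,6)} total cap 44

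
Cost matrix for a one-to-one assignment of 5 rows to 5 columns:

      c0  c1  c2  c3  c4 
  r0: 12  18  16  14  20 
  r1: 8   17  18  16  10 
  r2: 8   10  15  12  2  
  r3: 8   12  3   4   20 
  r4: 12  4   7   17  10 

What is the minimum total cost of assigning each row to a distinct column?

optimal assignment: row0→col3 (cost 14), row1→col0 (cost 8), row2→col4 (cost 2), row3→col2 (cost 3), row4→col1 (cost 4)
total = 14 + 8 + 2 + 3 + 4 = 31

Minimum assignment cost: 31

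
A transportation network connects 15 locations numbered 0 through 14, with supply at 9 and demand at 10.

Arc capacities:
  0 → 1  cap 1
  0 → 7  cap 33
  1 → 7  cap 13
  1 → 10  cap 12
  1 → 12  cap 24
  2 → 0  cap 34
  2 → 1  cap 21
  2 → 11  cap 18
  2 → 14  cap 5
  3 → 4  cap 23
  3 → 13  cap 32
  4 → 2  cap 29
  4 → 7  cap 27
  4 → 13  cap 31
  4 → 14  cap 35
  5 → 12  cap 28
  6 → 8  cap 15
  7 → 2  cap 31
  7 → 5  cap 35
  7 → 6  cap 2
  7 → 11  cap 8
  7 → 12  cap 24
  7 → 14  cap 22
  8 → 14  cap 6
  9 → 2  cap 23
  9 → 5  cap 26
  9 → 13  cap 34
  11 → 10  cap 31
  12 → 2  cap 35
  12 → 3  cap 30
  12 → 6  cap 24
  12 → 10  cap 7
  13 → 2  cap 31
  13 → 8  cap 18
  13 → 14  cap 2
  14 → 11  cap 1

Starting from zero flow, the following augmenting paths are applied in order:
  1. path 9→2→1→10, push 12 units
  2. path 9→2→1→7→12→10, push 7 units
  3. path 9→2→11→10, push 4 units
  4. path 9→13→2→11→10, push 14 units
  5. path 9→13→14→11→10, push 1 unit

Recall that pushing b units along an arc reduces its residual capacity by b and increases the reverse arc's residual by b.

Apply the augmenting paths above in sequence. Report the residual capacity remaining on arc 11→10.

Residual capacity of (11,10): 12

after path 1 (9→2→1→10, push 12): res(11,10)=31
after path 2 (9→2→1→7→12→10, push 7): res(11,10)=31
after path 3 (9→2→11→10, push 4): res(11,10)=27
after path 4 (9→13→2→11→10, push 14): res(11,10)=13
after path 5 (9→13→14→11→10, push 1): res(11,10)=12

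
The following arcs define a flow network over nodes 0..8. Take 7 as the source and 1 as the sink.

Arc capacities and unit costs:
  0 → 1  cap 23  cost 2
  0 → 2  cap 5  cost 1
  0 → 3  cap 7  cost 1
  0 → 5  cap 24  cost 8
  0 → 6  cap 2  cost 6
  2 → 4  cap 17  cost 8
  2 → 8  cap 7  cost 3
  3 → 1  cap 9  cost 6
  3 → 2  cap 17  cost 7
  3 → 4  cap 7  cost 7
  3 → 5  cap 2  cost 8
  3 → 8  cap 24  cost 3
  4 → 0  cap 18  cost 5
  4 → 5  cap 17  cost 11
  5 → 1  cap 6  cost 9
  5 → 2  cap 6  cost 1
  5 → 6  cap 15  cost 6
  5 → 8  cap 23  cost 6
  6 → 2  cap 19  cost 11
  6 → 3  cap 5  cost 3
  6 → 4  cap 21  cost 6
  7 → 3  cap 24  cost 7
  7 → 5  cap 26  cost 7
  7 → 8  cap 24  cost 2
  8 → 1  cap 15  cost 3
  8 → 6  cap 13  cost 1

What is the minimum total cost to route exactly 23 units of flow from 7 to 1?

shortest-cost path #1: 7→8→1 push 15 @ unit cost 5 (adds 75)
shortest-cost path #2: 7→8→6→3→1 push 5 @ unit cost 12 (adds 60)
shortest-cost path #3: 7→3→1 push 3 @ unit cost 13 (adds 39)
total cost = 174

Minimum cost for 23 units: 174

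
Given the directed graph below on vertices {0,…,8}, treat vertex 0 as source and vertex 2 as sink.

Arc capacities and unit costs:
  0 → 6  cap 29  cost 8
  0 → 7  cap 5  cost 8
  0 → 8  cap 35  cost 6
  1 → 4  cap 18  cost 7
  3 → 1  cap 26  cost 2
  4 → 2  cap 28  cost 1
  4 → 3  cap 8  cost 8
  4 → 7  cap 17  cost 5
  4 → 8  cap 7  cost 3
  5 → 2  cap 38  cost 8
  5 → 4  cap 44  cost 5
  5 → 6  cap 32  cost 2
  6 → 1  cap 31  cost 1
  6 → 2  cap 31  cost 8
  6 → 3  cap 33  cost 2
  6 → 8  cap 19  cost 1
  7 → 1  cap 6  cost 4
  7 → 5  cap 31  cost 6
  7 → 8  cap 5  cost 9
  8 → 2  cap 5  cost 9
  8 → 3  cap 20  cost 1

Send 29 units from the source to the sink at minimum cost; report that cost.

Minimum cost for 29 units: 459

shortest-cost path #1: 0→8→2 push 5 @ unit cost 15 (adds 75)
shortest-cost path #2: 0→6→2 push 24 @ unit cost 16 (adds 384)
total cost = 459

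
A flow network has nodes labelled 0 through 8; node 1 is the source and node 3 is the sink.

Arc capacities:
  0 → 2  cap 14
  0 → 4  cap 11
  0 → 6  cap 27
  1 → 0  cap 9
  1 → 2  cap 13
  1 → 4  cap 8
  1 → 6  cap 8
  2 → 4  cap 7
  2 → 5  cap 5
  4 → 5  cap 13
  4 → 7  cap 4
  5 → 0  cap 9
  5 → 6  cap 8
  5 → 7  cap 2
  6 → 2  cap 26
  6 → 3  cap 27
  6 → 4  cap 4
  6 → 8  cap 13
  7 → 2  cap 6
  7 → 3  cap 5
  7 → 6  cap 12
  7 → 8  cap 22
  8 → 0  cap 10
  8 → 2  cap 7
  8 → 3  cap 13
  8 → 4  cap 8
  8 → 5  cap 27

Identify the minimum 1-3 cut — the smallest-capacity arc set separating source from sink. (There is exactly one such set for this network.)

Min-cut arcs: {(1,0), (1,4), (1,6), (2,4), (2,5)} (total capacity 37)

augment #1: 1→6→3 push 8
augment #2: 1→0→6→3 push 9
augment #3: 1→4→7→3 push 4
augment #4: 1→2→5→6→3 push 5
augment #5: 1→4→5→6→3 push 3
augment #6: 1→4→5→7→3 push 1
augment #7: 1→2→4→5→0→6→3 push 2
augment #8: 1→2→4→5→7→8→3 push 1
augment #9: 1→2→4→5→0→6→8→3 push 4
max flow = 37; residual-reachable set from 1 gives S-side
cut edges (S→T): {(1,0), (1,4), (1,6), (2,4), (2,5)} total cap 37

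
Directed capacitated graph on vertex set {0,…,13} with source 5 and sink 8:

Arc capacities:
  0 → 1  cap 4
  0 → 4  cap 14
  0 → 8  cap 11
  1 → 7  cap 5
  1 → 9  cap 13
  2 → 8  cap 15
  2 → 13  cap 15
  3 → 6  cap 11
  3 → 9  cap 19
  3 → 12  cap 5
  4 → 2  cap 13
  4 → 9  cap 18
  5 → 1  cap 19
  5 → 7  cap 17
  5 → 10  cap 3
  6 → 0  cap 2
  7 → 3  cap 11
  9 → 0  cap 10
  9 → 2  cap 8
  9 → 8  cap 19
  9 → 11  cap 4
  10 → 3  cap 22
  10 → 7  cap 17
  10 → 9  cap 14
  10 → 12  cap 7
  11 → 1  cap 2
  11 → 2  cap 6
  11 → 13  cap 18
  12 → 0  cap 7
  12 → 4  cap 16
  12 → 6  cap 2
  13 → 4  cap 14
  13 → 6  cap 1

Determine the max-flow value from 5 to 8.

Maximum flow value: 27

augment #1: 5→1→9→8 bottleneck 13, total now 13
augment #2: 5→10→9→8 bottleneck 3, total now 16
augment #3: 5→7→3→9→8 bottleneck 3, total now 19
augment #4: 5→7→3→6→0→8 bottleneck 2, total now 21
augment #5: 5→7→3→9→0→8 bottleneck 6, total now 27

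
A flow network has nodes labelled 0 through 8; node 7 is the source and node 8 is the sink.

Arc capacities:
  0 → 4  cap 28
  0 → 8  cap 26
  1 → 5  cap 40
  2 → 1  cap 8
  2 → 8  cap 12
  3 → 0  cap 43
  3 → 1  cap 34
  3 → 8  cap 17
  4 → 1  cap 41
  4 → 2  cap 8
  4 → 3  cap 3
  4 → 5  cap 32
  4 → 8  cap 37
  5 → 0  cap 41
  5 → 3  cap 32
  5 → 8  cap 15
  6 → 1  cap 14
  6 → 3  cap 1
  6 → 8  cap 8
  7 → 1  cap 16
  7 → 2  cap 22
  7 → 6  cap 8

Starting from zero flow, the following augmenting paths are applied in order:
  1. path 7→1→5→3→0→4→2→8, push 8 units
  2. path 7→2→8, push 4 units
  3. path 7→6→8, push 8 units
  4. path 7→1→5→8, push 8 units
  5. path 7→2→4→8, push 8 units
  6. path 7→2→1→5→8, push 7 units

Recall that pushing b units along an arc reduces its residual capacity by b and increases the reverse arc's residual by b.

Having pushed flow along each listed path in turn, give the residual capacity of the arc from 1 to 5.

after path 1 (7→1→5→3→0→4→2→8, push 8): res(1,5)=32
after path 2 (7→2→8, push 4): res(1,5)=32
after path 3 (7→6→8, push 8): res(1,5)=32
after path 4 (7→1→5→8, push 8): res(1,5)=24
after path 5 (7→2→4→8, push 8): res(1,5)=24
after path 6 (7→2→1→5→8, push 7): res(1,5)=17

Residual capacity of (1,5): 17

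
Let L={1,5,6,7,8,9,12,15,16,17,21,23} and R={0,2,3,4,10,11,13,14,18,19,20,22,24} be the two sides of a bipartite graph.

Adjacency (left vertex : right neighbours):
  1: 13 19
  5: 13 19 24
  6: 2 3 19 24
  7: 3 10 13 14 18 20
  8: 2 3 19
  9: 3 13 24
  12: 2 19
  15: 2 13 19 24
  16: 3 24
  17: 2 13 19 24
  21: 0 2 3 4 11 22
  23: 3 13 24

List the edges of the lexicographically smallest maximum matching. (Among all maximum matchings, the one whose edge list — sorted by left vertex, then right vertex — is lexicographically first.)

|M| = 7 (so the lex-smallest maximum matching has 7 edges)
process left vertices in ascending order; for each, take the smallest-labelled available neighbour that still permits 7 edges overall, or leave it unmatched if none does
lex-smallest matching: {1-13, 5-19, 6-2, 7-10, 8-3, 9-24, 21-0}

Lex-smallest maximum matching: {(1,13), (5,19), (6,2), (7,10), (8,3), (9,24), (21,0)}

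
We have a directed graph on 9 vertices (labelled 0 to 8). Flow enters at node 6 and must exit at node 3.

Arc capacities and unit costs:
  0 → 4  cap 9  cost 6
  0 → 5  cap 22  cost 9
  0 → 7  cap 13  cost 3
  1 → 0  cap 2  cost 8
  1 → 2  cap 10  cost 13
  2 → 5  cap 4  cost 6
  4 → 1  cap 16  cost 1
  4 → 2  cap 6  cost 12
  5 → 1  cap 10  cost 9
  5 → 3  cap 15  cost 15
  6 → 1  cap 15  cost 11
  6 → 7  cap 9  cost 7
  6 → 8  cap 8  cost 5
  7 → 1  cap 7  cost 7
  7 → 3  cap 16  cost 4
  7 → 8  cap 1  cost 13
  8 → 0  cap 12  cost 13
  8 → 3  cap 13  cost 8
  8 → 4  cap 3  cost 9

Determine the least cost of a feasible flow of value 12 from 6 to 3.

Minimum cost for 12 units: 138

shortest-cost path #1: 6→7→3 push 9 @ unit cost 11 (adds 99)
shortest-cost path #2: 6→8→3 push 3 @ unit cost 13 (adds 39)
total cost = 138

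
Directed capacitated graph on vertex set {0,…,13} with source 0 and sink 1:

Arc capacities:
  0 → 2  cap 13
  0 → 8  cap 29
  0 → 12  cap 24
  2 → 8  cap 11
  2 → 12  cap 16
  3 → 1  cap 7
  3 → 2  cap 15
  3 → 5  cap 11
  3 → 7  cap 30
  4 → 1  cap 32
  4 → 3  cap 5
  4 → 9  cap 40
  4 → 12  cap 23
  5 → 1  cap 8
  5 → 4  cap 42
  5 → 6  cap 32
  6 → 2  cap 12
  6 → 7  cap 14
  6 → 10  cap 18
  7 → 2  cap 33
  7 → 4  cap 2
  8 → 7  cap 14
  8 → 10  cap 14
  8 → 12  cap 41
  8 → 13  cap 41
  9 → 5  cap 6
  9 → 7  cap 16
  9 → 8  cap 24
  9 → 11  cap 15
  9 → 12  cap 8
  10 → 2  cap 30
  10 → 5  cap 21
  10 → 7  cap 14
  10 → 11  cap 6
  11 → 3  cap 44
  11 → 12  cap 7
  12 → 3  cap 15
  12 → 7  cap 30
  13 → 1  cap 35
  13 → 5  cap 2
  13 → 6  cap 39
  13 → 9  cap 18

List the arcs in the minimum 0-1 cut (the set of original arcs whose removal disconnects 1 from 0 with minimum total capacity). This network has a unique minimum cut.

augment #1: 0→8→13→1 push 29
augment #2: 0→12→3→1 push 7
augment #3: 0→2→8→13→1 push 6
augment #4: 0→12→3→5→1 push 8
augment #5: 0→12→7→4→1 push 2
augment #6: 0→2→8→10→5→4→1 push 5
max flow = 57; residual-reachable set from 0 gives S-side
cut edges (S→T): {(0,8), (2,8), (7,4), (12,3)} total cap 57

Min-cut arcs: {(0,8), (2,8), (7,4), (12,3)} (total capacity 57)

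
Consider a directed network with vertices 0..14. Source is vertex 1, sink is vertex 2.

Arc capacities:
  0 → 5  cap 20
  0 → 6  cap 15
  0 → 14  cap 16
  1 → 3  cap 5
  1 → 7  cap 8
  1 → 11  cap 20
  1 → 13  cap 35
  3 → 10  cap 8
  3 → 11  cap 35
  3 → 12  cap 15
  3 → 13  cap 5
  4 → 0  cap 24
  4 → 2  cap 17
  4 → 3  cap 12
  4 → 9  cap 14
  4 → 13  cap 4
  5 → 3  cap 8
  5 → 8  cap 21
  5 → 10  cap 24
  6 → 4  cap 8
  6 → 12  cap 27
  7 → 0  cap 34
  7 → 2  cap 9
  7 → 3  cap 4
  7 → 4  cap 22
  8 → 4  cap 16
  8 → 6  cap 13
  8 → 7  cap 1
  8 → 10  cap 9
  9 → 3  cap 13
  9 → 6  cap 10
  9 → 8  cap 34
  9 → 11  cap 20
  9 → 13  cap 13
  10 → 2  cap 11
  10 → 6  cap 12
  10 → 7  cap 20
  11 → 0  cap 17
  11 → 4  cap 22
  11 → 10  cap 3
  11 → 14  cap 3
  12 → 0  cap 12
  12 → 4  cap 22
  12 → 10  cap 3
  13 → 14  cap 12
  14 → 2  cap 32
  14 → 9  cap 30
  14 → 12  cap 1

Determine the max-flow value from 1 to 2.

Maximum flow value: 45

augment #1: 1→7→2 bottleneck 8, total now 8
augment #2: 1→3→10→2 bottleneck 5, total now 13
augment #3: 1→11→4→2 bottleneck 17, total now 30
augment #4: 1→11→10→2 bottleneck 3, total now 33
augment #5: 1→13→14→2 bottleneck 12, total now 45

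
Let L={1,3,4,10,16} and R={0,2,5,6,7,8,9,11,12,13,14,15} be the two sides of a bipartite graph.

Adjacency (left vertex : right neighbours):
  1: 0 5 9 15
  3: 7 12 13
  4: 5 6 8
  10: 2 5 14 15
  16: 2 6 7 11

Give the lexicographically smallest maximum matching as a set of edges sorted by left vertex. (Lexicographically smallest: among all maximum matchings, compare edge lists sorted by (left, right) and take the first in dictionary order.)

|M| = 5 (so the lex-smallest maximum matching has 5 edges)
process left vertices in ascending order; for each, take the smallest-labelled available neighbour that still permits 5 edges overall, or leave it unmatched if none does
lex-smallest matching: {1-0, 3-7, 4-5, 10-2, 16-6}

Lex-smallest maximum matching: {(1,0), (3,7), (4,5), (10,2), (16,6)}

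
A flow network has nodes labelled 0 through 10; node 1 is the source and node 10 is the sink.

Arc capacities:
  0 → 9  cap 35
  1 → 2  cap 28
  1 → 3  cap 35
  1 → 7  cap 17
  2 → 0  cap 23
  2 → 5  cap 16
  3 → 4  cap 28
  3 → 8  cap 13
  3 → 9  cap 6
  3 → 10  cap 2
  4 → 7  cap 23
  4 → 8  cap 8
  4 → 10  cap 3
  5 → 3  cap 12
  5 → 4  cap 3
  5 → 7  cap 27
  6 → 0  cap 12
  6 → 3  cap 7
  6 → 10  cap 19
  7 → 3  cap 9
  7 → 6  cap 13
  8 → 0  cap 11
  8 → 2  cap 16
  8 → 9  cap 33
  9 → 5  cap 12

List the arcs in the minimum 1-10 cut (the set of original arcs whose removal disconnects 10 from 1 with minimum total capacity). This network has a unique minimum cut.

Min-cut arcs: {(3,10), (4,10), (7,6)} (total capacity 18)

augment #1: 1→3→10 push 2
augment #2: 1→3→4→10 push 3
augment #3: 1→7→6→10 push 13
max flow = 18; residual-reachable set from 1 gives S-side
cut edges (S→T): {(3,10), (4,10), (7,6)} total cap 18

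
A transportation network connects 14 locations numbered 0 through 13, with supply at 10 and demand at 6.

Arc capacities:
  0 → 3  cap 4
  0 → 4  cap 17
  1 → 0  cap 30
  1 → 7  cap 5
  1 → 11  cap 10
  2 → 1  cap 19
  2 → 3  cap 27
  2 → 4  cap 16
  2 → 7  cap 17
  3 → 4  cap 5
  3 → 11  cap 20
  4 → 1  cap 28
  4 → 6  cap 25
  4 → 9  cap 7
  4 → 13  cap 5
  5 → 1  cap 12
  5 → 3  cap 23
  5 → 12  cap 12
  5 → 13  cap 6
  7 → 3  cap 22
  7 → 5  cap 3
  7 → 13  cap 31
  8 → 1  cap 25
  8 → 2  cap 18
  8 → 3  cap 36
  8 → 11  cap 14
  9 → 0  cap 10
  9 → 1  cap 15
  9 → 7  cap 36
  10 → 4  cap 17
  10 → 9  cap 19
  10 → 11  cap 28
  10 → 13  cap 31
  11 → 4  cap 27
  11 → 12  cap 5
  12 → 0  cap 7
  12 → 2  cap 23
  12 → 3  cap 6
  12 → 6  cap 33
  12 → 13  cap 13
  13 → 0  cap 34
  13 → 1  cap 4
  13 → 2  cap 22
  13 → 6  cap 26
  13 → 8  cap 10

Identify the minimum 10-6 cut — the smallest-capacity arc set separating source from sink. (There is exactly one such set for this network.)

Min-cut arcs: {(4,6), (7,5), (11,12), (13,6)} (total capacity 59)

augment #1: 10→4→6 push 17
augment #2: 10→13→6 push 26
augment #3: 10→11→4→6 push 8
augment #4: 10→11→12→6 push 5
augment #5: 10→9→7→5→12→6 push 3
max flow = 59; residual-reachable set from 10 gives S-side
cut edges (S→T): {(4,6), (7,5), (11,12), (13,6)} total cap 59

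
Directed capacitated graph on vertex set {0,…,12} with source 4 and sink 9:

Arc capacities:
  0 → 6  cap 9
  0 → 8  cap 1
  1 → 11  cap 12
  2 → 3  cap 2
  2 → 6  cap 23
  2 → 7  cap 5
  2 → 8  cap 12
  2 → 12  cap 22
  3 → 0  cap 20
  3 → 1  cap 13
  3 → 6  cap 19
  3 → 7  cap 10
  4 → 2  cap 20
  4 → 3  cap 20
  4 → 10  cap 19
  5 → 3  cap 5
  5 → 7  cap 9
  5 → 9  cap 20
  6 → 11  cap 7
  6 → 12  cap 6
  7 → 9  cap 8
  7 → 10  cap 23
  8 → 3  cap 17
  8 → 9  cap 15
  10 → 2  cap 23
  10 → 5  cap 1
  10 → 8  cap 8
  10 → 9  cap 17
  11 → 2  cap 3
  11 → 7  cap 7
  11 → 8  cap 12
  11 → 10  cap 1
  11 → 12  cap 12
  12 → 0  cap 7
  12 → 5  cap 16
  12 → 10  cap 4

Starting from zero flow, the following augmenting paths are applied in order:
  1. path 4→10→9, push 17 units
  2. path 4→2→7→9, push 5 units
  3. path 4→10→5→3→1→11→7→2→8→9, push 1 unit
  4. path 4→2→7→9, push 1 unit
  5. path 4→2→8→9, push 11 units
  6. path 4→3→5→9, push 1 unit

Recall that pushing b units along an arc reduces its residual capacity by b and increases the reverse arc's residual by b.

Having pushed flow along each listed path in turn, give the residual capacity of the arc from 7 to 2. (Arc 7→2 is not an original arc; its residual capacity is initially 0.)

Residual capacity of (7,2): 5

after path 1 (4→10→9, push 17): res(7,2)=0
after path 2 (4→2→7→9, push 5): res(7,2)=5
after path 3 (4→10→5→3→1→11→7→2→8→9, push 1): res(7,2)=4
after path 4 (4→2→7→9, push 1): res(7,2)=5
after path 5 (4→2→8→9, push 11): res(7,2)=5
after path 6 (4→3→5→9, push 1): res(7,2)=5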